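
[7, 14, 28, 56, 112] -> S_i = 7*2^i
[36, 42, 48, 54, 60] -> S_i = 36 + 6*i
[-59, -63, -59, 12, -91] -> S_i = Random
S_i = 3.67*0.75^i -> [3.67, 2.75, 2.06, 1.55, 1.16]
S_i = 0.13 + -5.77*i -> [0.13, -5.64, -11.41, -17.18, -22.95]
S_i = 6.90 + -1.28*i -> [6.9, 5.62, 4.34, 3.06, 1.78]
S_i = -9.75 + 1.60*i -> [-9.75, -8.15, -6.55, -4.95, -3.35]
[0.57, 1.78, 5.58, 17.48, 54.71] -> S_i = 0.57*3.13^i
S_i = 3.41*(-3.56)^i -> [3.41, -12.14, 43.22, -153.85, 547.71]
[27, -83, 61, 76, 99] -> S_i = Random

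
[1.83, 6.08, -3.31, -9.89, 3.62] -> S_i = Random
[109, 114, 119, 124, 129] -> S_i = 109 + 5*i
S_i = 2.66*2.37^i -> [2.66, 6.3, 14.94, 35.41, 83.92]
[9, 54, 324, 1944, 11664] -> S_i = 9*6^i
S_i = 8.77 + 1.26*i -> [8.77, 10.03, 11.29, 12.55, 13.81]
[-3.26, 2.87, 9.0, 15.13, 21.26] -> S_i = -3.26 + 6.13*i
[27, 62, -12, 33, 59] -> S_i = Random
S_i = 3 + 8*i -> [3, 11, 19, 27, 35]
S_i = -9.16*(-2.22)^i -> [-9.16, 20.34, -45.14, 100.22, -222.49]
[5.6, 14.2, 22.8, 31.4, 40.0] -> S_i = 5.60 + 8.60*i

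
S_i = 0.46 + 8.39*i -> [0.46, 8.85, 17.24, 25.63, 34.02]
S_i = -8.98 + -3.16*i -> [-8.98, -12.14, -15.3, -18.46, -21.62]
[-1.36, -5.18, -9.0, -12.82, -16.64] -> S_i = -1.36 + -3.82*i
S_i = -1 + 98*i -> [-1, 97, 195, 293, 391]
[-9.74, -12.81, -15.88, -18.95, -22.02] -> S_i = -9.74 + -3.07*i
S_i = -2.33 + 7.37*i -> [-2.33, 5.04, 12.41, 19.78, 27.15]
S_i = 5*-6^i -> [5, -30, 180, -1080, 6480]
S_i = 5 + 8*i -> [5, 13, 21, 29, 37]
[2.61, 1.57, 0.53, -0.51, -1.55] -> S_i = 2.61 + -1.04*i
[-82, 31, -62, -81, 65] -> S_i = Random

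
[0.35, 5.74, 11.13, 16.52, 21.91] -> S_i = 0.35 + 5.39*i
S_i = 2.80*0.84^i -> [2.8, 2.35, 1.98, 1.66, 1.39]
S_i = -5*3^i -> [-5, -15, -45, -135, -405]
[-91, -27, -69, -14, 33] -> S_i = Random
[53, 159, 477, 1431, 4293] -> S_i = 53*3^i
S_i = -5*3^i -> [-5, -15, -45, -135, -405]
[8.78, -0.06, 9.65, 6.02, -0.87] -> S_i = Random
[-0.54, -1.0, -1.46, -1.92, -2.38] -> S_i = -0.54 + -0.46*i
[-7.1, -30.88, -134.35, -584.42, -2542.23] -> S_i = -7.10*4.35^i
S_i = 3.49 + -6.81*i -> [3.49, -3.32, -10.13, -16.94, -23.75]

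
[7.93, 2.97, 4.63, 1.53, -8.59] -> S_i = Random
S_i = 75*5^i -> [75, 375, 1875, 9375, 46875]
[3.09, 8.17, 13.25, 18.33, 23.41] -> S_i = 3.09 + 5.08*i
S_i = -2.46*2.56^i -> [-2.46, -6.3, -16.12, -41.27, -105.66]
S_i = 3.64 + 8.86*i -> [3.64, 12.5, 21.36, 30.22, 39.08]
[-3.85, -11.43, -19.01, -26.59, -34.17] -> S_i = -3.85 + -7.58*i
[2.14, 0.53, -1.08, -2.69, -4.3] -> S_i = 2.14 + -1.61*i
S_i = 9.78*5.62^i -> [9.78, 54.96, 308.9, 1735.99, 9756.28]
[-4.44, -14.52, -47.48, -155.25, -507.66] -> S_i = -4.44*3.27^i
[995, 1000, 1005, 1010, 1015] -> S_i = 995 + 5*i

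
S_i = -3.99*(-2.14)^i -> [-3.99, 8.54, -18.27, 39.1, -83.68]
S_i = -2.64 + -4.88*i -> [-2.64, -7.52, -12.4, -17.28, -22.16]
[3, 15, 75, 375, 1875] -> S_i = 3*5^i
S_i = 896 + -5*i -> [896, 891, 886, 881, 876]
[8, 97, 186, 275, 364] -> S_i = 8 + 89*i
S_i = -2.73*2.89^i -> [-2.73, -7.89, -22.8, -65.9, -190.44]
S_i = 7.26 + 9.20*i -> [7.26, 16.46, 25.66, 34.86, 44.06]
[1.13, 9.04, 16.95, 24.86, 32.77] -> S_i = 1.13 + 7.91*i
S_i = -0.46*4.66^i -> [-0.46, -2.14, -9.99, -46.55, -216.92]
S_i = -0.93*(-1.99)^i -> [-0.93, 1.85, -3.68, 7.33, -14.58]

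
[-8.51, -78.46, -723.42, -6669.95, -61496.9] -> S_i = -8.51*9.22^i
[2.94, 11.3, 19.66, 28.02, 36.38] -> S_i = 2.94 + 8.36*i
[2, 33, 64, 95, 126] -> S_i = 2 + 31*i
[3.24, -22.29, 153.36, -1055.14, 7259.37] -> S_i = 3.24*(-6.88)^i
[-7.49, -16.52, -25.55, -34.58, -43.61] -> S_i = -7.49 + -9.03*i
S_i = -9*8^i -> [-9, -72, -576, -4608, -36864]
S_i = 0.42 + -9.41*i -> [0.42, -8.99, -18.4, -27.81, -37.22]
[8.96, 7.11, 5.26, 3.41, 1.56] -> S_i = 8.96 + -1.85*i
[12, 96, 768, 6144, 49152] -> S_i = 12*8^i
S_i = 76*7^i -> [76, 532, 3724, 26068, 182476]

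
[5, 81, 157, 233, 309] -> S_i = 5 + 76*i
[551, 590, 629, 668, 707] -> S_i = 551 + 39*i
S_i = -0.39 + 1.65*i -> [-0.39, 1.26, 2.91, 4.56, 6.21]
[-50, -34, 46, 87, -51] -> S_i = Random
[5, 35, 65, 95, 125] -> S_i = 5 + 30*i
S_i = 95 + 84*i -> [95, 179, 263, 347, 431]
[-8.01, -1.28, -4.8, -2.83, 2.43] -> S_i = Random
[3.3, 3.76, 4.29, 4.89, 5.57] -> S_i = 3.30*1.14^i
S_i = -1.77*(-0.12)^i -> [-1.77, 0.21, -0.03, 0.0, -0.0]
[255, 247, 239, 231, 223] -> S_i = 255 + -8*i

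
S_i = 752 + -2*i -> [752, 750, 748, 746, 744]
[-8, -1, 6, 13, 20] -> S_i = -8 + 7*i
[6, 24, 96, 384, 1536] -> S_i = 6*4^i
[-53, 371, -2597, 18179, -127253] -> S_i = -53*-7^i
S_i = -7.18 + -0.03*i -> [-7.18, -7.21, -7.24, -7.27, -7.3]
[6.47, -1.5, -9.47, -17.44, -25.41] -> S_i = 6.47 + -7.97*i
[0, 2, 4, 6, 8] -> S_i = 0 + 2*i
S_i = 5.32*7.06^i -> [5.32, 37.56, 265.17, 1872.09, 13216.93]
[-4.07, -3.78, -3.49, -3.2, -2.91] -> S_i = -4.07 + 0.29*i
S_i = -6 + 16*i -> [-6, 10, 26, 42, 58]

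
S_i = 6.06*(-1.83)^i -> [6.06, -11.09, 20.29, -37.14, 67.96]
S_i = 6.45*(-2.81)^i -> [6.45, -18.12, 50.93, -143.11, 402.15]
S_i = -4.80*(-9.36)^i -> [-4.8, 44.93, -420.53, 3936.12, -36842.12]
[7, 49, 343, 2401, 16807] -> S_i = 7*7^i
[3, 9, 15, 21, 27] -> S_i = 3 + 6*i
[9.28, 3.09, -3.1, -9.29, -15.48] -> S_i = 9.28 + -6.19*i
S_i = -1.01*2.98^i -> [-1.01, -3.01, -8.97, -26.73, -79.65]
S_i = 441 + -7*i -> [441, 434, 427, 420, 413]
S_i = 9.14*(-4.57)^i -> [9.14, -41.77, 190.89, -872.36, 3986.68]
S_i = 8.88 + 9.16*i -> [8.88, 18.04, 27.2, 36.36, 45.52]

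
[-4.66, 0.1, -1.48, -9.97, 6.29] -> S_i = Random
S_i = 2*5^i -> [2, 10, 50, 250, 1250]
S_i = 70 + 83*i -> [70, 153, 236, 319, 402]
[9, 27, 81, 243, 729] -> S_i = 9*3^i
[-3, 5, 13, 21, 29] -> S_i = -3 + 8*i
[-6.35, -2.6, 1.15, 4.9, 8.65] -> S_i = -6.35 + 3.75*i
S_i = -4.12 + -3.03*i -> [-4.12, -7.15, -10.18, -13.21, -16.24]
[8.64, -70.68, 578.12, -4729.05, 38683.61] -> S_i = 8.64*(-8.18)^i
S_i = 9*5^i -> [9, 45, 225, 1125, 5625]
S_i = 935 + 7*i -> [935, 942, 949, 956, 963]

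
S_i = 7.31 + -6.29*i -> [7.31, 1.02, -5.27, -11.56, -17.85]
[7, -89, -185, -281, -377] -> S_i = 7 + -96*i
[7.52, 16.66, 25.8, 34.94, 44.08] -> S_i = 7.52 + 9.14*i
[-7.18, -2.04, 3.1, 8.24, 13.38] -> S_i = -7.18 + 5.14*i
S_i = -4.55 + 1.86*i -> [-4.55, -2.69, -0.83, 1.03, 2.89]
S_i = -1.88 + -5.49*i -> [-1.88, -7.37, -12.86, -18.35, -23.84]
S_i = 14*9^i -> [14, 126, 1134, 10206, 91854]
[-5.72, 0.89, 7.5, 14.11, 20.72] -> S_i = -5.72 + 6.61*i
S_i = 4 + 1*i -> [4, 5, 6, 7, 8]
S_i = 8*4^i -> [8, 32, 128, 512, 2048]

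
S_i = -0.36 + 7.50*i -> [-0.36, 7.14, 14.64, 22.14, 29.64]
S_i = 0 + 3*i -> [0, 3, 6, 9, 12]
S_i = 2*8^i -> [2, 16, 128, 1024, 8192]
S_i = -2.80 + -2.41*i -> [-2.8, -5.21, -7.62, -10.03, -12.44]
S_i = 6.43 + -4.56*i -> [6.43, 1.87, -2.69, -7.25, -11.81]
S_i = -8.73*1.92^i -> [-8.73, -16.76, -32.18, -61.79, -118.64]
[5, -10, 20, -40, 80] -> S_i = 5*-2^i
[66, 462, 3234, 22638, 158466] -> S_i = 66*7^i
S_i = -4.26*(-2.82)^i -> [-4.26, 12.01, -33.88, 95.53, -269.41]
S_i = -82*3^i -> [-82, -246, -738, -2214, -6642]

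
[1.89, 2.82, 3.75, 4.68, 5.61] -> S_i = 1.89 + 0.93*i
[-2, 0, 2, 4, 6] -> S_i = -2 + 2*i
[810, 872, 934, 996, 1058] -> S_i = 810 + 62*i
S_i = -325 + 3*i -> [-325, -322, -319, -316, -313]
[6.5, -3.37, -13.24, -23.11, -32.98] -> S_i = 6.50 + -9.87*i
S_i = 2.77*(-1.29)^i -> [2.77, -3.57, 4.61, -5.95, 7.67]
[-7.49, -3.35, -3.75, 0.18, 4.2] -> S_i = Random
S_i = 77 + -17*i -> [77, 60, 43, 26, 9]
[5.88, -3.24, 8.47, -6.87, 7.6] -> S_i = Random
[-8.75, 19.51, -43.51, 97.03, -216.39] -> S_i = -8.75*(-2.23)^i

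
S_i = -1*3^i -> [-1, -3, -9, -27, -81]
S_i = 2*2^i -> [2, 4, 8, 16, 32]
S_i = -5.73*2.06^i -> [-5.73, -11.8, -24.32, -50.09, -103.19]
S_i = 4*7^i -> [4, 28, 196, 1372, 9604]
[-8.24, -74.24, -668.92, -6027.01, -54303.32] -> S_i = -8.24*9.01^i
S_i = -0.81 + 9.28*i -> [-0.81, 8.47, 17.75, 27.03, 36.31]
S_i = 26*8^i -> [26, 208, 1664, 13312, 106496]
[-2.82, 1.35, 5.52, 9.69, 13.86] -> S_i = -2.82 + 4.17*i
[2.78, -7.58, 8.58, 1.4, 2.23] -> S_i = Random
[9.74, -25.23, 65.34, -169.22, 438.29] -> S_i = 9.74*(-2.59)^i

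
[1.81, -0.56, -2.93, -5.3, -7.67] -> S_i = 1.81 + -2.37*i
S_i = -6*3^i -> [-6, -18, -54, -162, -486]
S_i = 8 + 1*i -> [8, 9, 10, 11, 12]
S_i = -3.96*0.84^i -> [-3.96, -3.33, -2.79, -2.35, -1.97]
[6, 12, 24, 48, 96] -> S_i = 6*2^i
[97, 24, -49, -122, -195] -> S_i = 97 + -73*i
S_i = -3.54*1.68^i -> [-3.54, -5.95, -9.99, -16.79, -28.2]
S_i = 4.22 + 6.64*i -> [4.22, 10.86, 17.5, 24.14, 30.78]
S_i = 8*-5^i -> [8, -40, 200, -1000, 5000]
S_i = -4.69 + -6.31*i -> [-4.69, -11.0, -17.31, -23.62, -29.93]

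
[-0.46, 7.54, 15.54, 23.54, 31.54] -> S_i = -0.46 + 8.00*i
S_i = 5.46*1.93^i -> [5.46, 10.54, 20.34, 39.25, 75.76]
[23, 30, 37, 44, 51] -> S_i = 23 + 7*i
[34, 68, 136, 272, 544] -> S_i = 34*2^i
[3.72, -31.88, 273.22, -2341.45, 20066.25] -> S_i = 3.72*(-8.57)^i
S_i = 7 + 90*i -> [7, 97, 187, 277, 367]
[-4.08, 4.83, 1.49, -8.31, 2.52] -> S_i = Random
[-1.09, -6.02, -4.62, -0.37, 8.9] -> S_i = Random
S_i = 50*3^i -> [50, 150, 450, 1350, 4050]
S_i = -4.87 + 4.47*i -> [-4.87, -0.4, 4.07, 8.54, 13.01]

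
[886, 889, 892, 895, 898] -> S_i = 886 + 3*i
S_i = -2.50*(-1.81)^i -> [-2.5, 4.53, -8.19, 14.82, -26.83]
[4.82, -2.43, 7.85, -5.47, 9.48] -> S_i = Random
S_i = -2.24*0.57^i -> [-2.24, -1.28, -0.73, -0.41, -0.24]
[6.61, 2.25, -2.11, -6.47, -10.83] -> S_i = 6.61 + -4.36*i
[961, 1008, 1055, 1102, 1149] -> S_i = 961 + 47*i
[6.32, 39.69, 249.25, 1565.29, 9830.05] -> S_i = 6.32*6.28^i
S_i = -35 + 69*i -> [-35, 34, 103, 172, 241]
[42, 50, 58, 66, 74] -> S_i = 42 + 8*i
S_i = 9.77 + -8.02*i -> [9.77, 1.75, -6.27, -14.29, -22.31]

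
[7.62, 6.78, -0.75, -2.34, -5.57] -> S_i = Random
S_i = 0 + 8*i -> [0, 8, 16, 24, 32]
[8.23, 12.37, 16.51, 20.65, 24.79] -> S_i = 8.23 + 4.14*i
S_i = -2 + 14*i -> [-2, 12, 26, 40, 54]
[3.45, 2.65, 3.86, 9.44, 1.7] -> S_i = Random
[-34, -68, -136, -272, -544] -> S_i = -34*2^i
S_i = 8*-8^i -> [8, -64, 512, -4096, 32768]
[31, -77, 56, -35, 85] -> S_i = Random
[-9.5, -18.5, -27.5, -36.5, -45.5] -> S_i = -9.50 + -9.00*i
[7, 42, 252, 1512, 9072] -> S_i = 7*6^i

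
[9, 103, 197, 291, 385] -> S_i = 9 + 94*i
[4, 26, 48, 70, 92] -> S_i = 4 + 22*i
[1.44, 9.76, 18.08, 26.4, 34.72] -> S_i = 1.44 + 8.32*i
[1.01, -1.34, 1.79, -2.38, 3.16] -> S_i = 1.01*(-1.33)^i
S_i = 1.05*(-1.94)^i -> [1.05, -2.04, 3.95, -7.67, 14.87]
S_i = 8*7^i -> [8, 56, 392, 2744, 19208]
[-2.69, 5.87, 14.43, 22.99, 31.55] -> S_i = -2.69 + 8.56*i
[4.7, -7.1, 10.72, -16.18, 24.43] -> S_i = 4.70*(-1.51)^i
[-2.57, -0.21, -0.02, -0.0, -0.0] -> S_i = -2.57*0.08^i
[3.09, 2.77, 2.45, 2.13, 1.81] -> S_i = 3.09 + -0.32*i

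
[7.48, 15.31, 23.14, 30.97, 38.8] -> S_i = 7.48 + 7.83*i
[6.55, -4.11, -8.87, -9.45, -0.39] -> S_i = Random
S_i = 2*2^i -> [2, 4, 8, 16, 32]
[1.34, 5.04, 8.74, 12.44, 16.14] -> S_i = 1.34 + 3.70*i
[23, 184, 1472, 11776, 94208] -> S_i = 23*8^i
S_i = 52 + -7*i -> [52, 45, 38, 31, 24]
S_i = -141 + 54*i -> [-141, -87, -33, 21, 75]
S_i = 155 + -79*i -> [155, 76, -3, -82, -161]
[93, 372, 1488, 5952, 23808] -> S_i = 93*4^i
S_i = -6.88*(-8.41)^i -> [-6.88, 57.86, -486.61, 4092.38, -34416.95]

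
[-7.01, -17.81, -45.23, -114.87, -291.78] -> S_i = -7.01*2.54^i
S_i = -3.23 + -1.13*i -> [-3.23, -4.36, -5.49, -6.62, -7.75]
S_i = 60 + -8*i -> [60, 52, 44, 36, 28]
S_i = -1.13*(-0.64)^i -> [-1.13, 0.72, -0.46, 0.3, -0.19]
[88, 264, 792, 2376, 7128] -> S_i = 88*3^i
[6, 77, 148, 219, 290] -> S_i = 6 + 71*i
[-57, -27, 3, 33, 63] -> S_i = -57 + 30*i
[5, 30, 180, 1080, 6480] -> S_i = 5*6^i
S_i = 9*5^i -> [9, 45, 225, 1125, 5625]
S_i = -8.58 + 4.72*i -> [-8.58, -3.86, 0.86, 5.58, 10.3]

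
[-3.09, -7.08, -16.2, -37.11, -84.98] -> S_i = -3.09*2.29^i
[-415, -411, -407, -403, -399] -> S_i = -415 + 4*i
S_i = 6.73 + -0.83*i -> [6.73, 5.9, 5.07, 4.24, 3.41]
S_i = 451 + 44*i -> [451, 495, 539, 583, 627]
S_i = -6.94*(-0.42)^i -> [-6.94, 2.91, -1.22, 0.51, -0.22]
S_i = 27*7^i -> [27, 189, 1323, 9261, 64827]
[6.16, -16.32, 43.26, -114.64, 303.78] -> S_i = 6.16*(-2.65)^i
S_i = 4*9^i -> [4, 36, 324, 2916, 26244]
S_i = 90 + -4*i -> [90, 86, 82, 78, 74]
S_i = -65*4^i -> [-65, -260, -1040, -4160, -16640]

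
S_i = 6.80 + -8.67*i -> [6.8, -1.87, -10.54, -19.21, -27.88]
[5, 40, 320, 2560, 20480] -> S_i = 5*8^i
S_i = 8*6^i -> [8, 48, 288, 1728, 10368]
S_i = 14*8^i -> [14, 112, 896, 7168, 57344]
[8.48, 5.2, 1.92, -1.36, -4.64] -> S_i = 8.48 + -3.28*i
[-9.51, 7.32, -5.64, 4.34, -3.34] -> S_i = -9.51*(-0.77)^i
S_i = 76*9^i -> [76, 684, 6156, 55404, 498636]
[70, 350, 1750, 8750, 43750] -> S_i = 70*5^i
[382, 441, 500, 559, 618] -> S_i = 382 + 59*i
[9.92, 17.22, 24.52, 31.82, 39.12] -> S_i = 9.92 + 7.30*i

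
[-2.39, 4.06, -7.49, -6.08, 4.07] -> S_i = Random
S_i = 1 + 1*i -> [1, 2, 3, 4, 5]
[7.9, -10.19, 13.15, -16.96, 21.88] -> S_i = 7.90*(-1.29)^i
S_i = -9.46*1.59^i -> [-9.46, -15.04, -23.92, -38.03, -60.46]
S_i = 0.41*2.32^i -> [0.41, 0.95, 2.21, 5.12, 11.88]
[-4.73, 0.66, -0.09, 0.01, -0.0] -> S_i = -4.73*(-0.14)^i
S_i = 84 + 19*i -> [84, 103, 122, 141, 160]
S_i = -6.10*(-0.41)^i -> [-6.1, 2.5, -1.03, 0.42, -0.17]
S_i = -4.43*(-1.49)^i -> [-4.43, 6.6, -9.84, 14.65, -21.83]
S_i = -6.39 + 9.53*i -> [-6.39, 3.14, 12.67, 22.2, 31.73]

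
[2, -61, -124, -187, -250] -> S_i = 2 + -63*i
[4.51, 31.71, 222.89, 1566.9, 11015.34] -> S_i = 4.51*7.03^i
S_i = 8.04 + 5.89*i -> [8.04, 13.93, 19.82, 25.71, 31.6]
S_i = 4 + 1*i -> [4, 5, 6, 7, 8]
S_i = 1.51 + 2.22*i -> [1.51, 3.73, 5.95, 8.17, 10.39]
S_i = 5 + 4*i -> [5, 9, 13, 17, 21]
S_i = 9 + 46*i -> [9, 55, 101, 147, 193]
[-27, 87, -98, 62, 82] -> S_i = Random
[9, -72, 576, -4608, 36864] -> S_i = 9*-8^i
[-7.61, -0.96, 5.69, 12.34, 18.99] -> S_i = -7.61 + 6.65*i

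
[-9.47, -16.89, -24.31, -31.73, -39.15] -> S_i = -9.47 + -7.42*i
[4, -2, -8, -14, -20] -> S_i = 4 + -6*i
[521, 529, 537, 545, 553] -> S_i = 521 + 8*i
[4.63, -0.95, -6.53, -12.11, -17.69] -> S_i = 4.63 + -5.58*i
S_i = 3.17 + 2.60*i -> [3.17, 5.77, 8.37, 10.97, 13.57]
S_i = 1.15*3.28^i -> [1.15, 3.77, 12.37, 40.58, 133.1]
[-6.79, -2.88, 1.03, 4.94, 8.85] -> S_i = -6.79 + 3.91*i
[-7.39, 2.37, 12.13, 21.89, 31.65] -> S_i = -7.39 + 9.76*i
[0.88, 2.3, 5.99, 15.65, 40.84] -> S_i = 0.88*2.61^i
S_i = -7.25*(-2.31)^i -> [-7.25, 16.75, -38.69, 89.37, -206.44]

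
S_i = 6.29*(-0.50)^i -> [6.29, -3.14, 1.57, -0.79, 0.39]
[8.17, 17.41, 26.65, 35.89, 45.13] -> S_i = 8.17 + 9.24*i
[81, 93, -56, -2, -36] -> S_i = Random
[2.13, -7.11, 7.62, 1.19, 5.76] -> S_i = Random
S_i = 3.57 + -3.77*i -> [3.57, -0.2, -3.97, -7.74, -11.51]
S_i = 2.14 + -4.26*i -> [2.14, -2.12, -6.38, -10.64, -14.9]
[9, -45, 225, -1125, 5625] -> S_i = 9*-5^i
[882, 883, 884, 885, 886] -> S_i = 882 + 1*i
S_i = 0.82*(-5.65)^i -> [0.82, -4.63, 26.18, -147.9, 835.62]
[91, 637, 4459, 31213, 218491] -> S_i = 91*7^i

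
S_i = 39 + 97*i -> [39, 136, 233, 330, 427]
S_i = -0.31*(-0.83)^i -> [-0.31, 0.26, -0.21, 0.18, -0.15]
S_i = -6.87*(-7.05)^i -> [-6.87, 48.43, -341.46, 2407.27, -16971.23]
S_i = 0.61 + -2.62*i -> [0.61, -2.01, -4.63, -7.25, -9.87]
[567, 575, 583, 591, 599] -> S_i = 567 + 8*i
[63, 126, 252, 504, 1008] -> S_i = 63*2^i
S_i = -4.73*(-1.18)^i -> [-4.73, 5.58, -6.59, 7.77, -9.17]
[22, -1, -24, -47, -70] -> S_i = 22 + -23*i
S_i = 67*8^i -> [67, 536, 4288, 34304, 274432]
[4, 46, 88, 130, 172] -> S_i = 4 + 42*i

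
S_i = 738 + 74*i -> [738, 812, 886, 960, 1034]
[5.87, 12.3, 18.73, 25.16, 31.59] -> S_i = 5.87 + 6.43*i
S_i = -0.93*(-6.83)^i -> [-0.93, 6.35, -43.38, 296.31, -2023.79]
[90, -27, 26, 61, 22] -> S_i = Random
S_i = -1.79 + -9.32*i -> [-1.79, -11.11, -20.43, -29.75, -39.07]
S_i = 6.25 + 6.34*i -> [6.25, 12.59, 18.93, 25.27, 31.61]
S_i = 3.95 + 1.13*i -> [3.95, 5.08, 6.21, 7.34, 8.47]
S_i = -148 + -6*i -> [-148, -154, -160, -166, -172]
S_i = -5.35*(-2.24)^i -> [-5.35, 11.98, -26.84, 60.13, -134.69]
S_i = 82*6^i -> [82, 492, 2952, 17712, 106272]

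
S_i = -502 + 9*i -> [-502, -493, -484, -475, -466]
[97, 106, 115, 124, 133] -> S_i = 97 + 9*i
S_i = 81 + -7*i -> [81, 74, 67, 60, 53]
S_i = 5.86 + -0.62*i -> [5.86, 5.24, 4.62, 4.0, 3.38]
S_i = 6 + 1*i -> [6, 7, 8, 9, 10]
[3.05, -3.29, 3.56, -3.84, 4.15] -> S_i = 3.05*(-1.08)^i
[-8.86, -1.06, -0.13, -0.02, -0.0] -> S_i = -8.86*0.12^i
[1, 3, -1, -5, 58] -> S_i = Random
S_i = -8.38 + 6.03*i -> [-8.38, -2.35, 3.68, 9.71, 15.74]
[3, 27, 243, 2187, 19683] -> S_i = 3*9^i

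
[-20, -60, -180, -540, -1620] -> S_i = -20*3^i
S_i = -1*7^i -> [-1, -7, -49, -343, -2401]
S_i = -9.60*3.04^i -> [-9.6, -29.18, -88.72, -269.71, -819.91]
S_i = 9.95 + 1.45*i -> [9.95, 11.4, 12.85, 14.3, 15.75]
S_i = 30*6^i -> [30, 180, 1080, 6480, 38880]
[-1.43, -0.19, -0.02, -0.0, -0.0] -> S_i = -1.43*0.13^i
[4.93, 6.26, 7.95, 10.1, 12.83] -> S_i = 4.93*1.27^i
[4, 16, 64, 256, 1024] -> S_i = 4*4^i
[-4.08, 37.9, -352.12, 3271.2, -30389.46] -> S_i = -4.08*(-9.29)^i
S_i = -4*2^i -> [-4, -8, -16, -32, -64]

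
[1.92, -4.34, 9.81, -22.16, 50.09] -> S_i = 1.92*(-2.26)^i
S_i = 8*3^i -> [8, 24, 72, 216, 648]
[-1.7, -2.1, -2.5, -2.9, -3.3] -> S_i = -1.70 + -0.40*i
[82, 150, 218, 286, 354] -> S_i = 82 + 68*i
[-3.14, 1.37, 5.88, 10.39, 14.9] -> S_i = -3.14 + 4.51*i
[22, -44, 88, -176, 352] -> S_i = 22*-2^i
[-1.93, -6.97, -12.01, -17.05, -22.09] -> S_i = -1.93 + -5.04*i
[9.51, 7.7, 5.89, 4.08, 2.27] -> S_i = 9.51 + -1.81*i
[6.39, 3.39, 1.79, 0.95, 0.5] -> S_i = 6.39*0.53^i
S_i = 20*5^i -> [20, 100, 500, 2500, 12500]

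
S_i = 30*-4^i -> [30, -120, 480, -1920, 7680]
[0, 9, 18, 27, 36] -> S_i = 0 + 9*i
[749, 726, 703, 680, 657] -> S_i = 749 + -23*i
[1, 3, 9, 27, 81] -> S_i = 1*3^i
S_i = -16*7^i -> [-16, -112, -784, -5488, -38416]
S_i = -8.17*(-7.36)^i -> [-8.17, 60.13, -442.57, 3257.28, -23973.6]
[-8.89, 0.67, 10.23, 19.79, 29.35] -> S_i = -8.89 + 9.56*i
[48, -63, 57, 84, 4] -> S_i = Random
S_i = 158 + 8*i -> [158, 166, 174, 182, 190]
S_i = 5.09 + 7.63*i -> [5.09, 12.72, 20.35, 27.98, 35.61]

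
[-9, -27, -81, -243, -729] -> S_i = -9*3^i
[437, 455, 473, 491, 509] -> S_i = 437 + 18*i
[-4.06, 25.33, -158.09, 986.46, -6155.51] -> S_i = -4.06*(-6.24)^i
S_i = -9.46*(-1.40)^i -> [-9.46, 13.24, -18.54, 25.96, -36.34]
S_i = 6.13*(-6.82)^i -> [6.13, -41.81, 285.12, -1944.53, 13261.66]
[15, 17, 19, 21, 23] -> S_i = 15 + 2*i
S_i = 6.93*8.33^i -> [6.93, 57.73, 480.87, 4005.61, 33366.7]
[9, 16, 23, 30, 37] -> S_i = 9 + 7*i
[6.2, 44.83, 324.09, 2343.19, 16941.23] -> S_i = 6.20*7.23^i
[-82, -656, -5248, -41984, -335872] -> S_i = -82*8^i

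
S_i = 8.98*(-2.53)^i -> [8.98, -22.72, 57.48, -145.42, 367.92]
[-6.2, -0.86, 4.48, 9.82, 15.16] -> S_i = -6.20 + 5.34*i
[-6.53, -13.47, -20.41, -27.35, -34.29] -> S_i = -6.53 + -6.94*i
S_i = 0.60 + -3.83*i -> [0.6, -3.23, -7.06, -10.89, -14.72]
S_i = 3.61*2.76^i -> [3.61, 9.96, 27.5, 75.9, 209.48]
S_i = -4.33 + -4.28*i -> [-4.33, -8.61, -12.89, -17.17, -21.45]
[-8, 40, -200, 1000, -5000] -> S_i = -8*-5^i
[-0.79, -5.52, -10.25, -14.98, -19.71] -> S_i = -0.79 + -4.73*i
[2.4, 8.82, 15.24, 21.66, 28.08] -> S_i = 2.40 + 6.42*i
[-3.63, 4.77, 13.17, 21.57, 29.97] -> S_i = -3.63 + 8.40*i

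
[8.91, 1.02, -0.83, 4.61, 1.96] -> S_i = Random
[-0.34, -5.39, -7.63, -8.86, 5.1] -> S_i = Random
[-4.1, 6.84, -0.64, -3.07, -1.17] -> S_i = Random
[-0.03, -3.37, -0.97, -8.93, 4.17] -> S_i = Random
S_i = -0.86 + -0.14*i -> [-0.86, -1.0, -1.14, -1.28, -1.42]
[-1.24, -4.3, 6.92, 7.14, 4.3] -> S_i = Random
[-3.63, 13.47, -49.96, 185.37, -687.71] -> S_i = -3.63*(-3.71)^i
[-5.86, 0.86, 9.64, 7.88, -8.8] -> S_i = Random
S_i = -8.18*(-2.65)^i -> [-8.18, 21.68, -57.44, 152.23, -403.4]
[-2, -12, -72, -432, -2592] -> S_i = -2*6^i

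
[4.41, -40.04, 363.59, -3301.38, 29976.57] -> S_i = 4.41*(-9.08)^i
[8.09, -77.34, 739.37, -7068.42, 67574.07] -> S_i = 8.09*(-9.56)^i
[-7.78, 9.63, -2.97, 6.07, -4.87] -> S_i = Random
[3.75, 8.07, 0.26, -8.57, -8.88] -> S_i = Random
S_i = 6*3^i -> [6, 18, 54, 162, 486]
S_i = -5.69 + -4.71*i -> [-5.69, -10.4, -15.11, -19.82, -24.53]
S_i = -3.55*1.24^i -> [-3.55, -4.4, -5.46, -6.77, -8.39]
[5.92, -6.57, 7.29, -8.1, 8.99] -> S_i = 5.92*(-1.11)^i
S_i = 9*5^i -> [9, 45, 225, 1125, 5625]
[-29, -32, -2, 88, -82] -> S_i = Random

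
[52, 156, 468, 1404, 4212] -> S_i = 52*3^i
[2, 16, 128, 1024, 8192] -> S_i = 2*8^i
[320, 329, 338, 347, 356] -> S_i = 320 + 9*i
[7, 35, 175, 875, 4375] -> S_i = 7*5^i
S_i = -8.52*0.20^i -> [-8.52, -1.7, -0.34, -0.07, -0.01]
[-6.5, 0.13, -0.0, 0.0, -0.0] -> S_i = -6.50*(-0.02)^i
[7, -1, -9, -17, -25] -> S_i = 7 + -8*i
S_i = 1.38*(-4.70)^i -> [1.38, -6.49, 30.48, -143.28, 673.4]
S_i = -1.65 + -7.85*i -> [-1.65, -9.5, -17.35, -25.2, -33.05]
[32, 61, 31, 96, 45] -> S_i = Random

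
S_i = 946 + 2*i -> [946, 948, 950, 952, 954]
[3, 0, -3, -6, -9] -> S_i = 3 + -3*i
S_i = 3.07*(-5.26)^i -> [3.07, -16.15, 84.94, -446.78, 2350.07]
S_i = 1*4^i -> [1, 4, 16, 64, 256]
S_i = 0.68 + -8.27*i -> [0.68, -7.59, -15.86, -24.13, -32.4]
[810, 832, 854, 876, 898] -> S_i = 810 + 22*i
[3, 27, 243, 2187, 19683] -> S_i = 3*9^i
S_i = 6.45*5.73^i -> [6.45, 36.96, 211.77, 1213.45, 6953.1]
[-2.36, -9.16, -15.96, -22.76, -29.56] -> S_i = -2.36 + -6.80*i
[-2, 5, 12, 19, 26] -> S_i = -2 + 7*i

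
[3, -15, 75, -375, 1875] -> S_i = 3*-5^i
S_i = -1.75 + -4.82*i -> [-1.75, -6.57, -11.39, -16.21, -21.03]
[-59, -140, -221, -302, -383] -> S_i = -59 + -81*i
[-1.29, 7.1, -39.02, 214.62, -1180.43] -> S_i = -1.29*(-5.50)^i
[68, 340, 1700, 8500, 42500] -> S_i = 68*5^i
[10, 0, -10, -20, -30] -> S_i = 10 + -10*i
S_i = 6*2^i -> [6, 12, 24, 48, 96]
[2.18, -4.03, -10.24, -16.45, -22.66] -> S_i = 2.18 + -6.21*i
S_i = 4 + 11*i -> [4, 15, 26, 37, 48]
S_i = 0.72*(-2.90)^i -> [0.72, -2.09, 6.06, -17.56, 50.92]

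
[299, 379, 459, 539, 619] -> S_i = 299 + 80*i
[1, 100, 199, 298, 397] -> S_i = 1 + 99*i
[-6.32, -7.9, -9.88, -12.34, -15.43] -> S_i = -6.32*1.25^i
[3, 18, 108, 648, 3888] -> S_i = 3*6^i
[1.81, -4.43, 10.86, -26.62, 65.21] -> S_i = 1.81*(-2.45)^i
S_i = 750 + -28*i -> [750, 722, 694, 666, 638]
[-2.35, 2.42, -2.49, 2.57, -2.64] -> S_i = -2.35*(-1.03)^i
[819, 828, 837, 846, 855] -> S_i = 819 + 9*i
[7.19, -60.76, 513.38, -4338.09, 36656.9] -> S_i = 7.19*(-8.45)^i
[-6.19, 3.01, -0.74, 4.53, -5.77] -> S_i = Random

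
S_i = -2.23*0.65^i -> [-2.23, -1.45, -0.94, -0.61, -0.4]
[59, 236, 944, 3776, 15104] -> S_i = 59*4^i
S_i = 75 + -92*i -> [75, -17, -109, -201, -293]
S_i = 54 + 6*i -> [54, 60, 66, 72, 78]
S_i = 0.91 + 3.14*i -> [0.91, 4.05, 7.19, 10.33, 13.47]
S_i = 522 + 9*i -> [522, 531, 540, 549, 558]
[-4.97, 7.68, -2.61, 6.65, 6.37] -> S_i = Random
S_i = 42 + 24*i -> [42, 66, 90, 114, 138]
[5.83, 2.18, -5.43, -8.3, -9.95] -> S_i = Random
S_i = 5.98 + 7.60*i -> [5.98, 13.58, 21.18, 28.78, 36.38]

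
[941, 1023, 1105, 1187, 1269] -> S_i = 941 + 82*i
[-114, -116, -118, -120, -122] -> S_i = -114 + -2*i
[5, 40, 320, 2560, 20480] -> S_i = 5*8^i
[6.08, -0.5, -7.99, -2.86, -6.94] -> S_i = Random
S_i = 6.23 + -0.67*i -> [6.23, 5.56, 4.89, 4.22, 3.55]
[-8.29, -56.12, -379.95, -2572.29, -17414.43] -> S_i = -8.29*6.77^i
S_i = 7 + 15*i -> [7, 22, 37, 52, 67]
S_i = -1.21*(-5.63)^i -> [-1.21, 6.81, -38.35, 215.93, -1215.68]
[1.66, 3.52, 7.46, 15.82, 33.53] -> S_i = 1.66*2.12^i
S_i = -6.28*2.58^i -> [-6.28, -16.2, -41.8, -107.85, -278.25]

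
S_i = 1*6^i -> [1, 6, 36, 216, 1296]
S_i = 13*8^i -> [13, 104, 832, 6656, 53248]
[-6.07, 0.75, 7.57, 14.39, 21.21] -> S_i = -6.07 + 6.82*i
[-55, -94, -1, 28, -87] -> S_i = Random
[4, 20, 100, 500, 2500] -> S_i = 4*5^i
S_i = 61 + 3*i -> [61, 64, 67, 70, 73]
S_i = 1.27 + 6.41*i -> [1.27, 7.68, 14.09, 20.5, 26.91]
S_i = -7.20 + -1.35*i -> [-7.2, -8.55, -9.9, -11.25, -12.6]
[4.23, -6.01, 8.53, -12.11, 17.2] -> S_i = 4.23*(-1.42)^i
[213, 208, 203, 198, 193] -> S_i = 213 + -5*i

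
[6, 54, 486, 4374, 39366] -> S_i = 6*9^i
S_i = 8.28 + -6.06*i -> [8.28, 2.22, -3.84, -9.9, -15.96]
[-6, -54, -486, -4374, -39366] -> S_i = -6*9^i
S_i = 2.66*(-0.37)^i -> [2.66, -0.98, 0.36, -0.13, 0.05]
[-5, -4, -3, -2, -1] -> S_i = -5 + 1*i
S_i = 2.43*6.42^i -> [2.43, 15.6, 100.16, 643.0, 4128.06]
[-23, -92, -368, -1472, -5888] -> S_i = -23*4^i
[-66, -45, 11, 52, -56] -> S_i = Random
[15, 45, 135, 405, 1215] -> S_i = 15*3^i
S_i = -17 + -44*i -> [-17, -61, -105, -149, -193]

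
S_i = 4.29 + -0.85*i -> [4.29, 3.44, 2.59, 1.74, 0.89]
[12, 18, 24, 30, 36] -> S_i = 12 + 6*i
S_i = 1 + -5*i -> [1, -4, -9, -14, -19]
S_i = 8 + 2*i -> [8, 10, 12, 14, 16]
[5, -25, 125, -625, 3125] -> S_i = 5*-5^i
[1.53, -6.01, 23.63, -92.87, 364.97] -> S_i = 1.53*(-3.93)^i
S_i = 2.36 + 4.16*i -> [2.36, 6.52, 10.68, 14.84, 19.0]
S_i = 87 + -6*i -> [87, 81, 75, 69, 63]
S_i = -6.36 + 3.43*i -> [-6.36, -2.93, 0.5, 3.93, 7.36]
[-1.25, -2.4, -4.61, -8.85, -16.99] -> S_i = -1.25*1.92^i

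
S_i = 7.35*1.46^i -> [7.35, 10.73, 15.67, 22.87, 33.4]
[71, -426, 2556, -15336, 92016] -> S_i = 71*-6^i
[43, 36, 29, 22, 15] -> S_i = 43 + -7*i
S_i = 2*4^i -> [2, 8, 32, 128, 512]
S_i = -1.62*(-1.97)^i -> [-1.62, 3.19, -6.29, 12.39, -24.4]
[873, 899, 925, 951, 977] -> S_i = 873 + 26*i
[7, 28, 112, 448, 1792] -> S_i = 7*4^i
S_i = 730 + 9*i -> [730, 739, 748, 757, 766]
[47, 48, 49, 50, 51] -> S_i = 47 + 1*i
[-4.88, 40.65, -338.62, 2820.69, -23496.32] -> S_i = -4.88*(-8.33)^i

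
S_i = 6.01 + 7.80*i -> [6.01, 13.81, 21.61, 29.41, 37.21]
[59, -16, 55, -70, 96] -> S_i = Random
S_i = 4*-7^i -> [4, -28, 196, -1372, 9604]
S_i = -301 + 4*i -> [-301, -297, -293, -289, -285]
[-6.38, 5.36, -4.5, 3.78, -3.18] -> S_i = -6.38*(-0.84)^i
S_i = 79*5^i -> [79, 395, 1975, 9875, 49375]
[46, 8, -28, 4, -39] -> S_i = Random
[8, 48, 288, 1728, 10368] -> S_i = 8*6^i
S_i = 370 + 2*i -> [370, 372, 374, 376, 378]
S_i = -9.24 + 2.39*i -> [-9.24, -6.85, -4.46, -2.07, 0.32]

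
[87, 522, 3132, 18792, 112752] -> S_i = 87*6^i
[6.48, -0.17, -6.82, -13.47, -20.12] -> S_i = 6.48 + -6.65*i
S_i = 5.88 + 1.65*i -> [5.88, 7.53, 9.18, 10.83, 12.48]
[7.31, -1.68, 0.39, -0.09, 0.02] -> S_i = 7.31*(-0.23)^i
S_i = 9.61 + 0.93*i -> [9.61, 10.54, 11.47, 12.4, 13.33]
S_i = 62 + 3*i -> [62, 65, 68, 71, 74]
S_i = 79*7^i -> [79, 553, 3871, 27097, 189679]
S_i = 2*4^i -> [2, 8, 32, 128, 512]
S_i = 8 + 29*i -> [8, 37, 66, 95, 124]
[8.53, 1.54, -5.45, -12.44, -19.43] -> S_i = 8.53 + -6.99*i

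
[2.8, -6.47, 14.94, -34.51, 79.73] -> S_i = 2.80*(-2.31)^i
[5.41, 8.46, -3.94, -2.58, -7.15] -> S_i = Random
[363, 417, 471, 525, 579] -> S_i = 363 + 54*i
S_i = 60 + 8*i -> [60, 68, 76, 84, 92]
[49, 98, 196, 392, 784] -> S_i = 49*2^i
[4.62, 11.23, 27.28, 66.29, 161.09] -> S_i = 4.62*2.43^i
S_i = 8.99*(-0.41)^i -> [8.99, -3.69, 1.51, -0.62, 0.25]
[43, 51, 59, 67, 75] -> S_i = 43 + 8*i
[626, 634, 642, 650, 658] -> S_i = 626 + 8*i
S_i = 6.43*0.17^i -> [6.43, 1.09, 0.19, 0.03, 0.01]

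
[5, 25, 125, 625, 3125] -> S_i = 5*5^i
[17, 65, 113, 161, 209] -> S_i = 17 + 48*i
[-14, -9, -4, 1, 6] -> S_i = -14 + 5*i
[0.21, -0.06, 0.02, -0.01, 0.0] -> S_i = 0.21*(-0.29)^i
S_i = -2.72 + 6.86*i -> [-2.72, 4.14, 11.0, 17.86, 24.72]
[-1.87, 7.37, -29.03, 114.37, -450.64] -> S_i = -1.87*(-3.94)^i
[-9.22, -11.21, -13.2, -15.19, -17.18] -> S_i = -9.22 + -1.99*i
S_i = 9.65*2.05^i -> [9.65, 19.78, 40.55, 83.14, 170.43]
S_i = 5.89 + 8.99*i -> [5.89, 14.88, 23.87, 32.86, 41.85]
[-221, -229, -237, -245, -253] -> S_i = -221 + -8*i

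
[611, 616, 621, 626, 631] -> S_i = 611 + 5*i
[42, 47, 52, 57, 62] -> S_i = 42 + 5*i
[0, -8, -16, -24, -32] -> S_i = 0 + -8*i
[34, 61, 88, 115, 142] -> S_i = 34 + 27*i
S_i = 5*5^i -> [5, 25, 125, 625, 3125]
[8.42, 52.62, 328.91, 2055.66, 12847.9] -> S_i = 8.42*6.25^i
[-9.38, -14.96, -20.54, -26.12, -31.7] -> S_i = -9.38 + -5.58*i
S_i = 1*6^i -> [1, 6, 36, 216, 1296]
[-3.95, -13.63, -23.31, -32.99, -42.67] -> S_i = -3.95 + -9.68*i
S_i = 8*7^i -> [8, 56, 392, 2744, 19208]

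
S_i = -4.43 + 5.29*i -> [-4.43, 0.86, 6.15, 11.44, 16.73]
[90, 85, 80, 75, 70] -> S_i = 90 + -5*i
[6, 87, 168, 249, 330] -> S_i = 6 + 81*i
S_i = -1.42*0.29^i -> [-1.42, -0.41, -0.12, -0.03, -0.01]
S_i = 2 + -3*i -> [2, -1, -4, -7, -10]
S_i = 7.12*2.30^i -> [7.12, 16.38, 37.66, 86.63, 199.25]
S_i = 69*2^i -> [69, 138, 276, 552, 1104]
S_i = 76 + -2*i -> [76, 74, 72, 70, 68]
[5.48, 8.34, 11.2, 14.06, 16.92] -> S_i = 5.48 + 2.86*i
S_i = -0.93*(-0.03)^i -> [-0.93, 0.03, -0.0, 0.0, -0.0]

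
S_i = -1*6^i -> [-1, -6, -36, -216, -1296]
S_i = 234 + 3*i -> [234, 237, 240, 243, 246]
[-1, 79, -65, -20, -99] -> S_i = Random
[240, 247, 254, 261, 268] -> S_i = 240 + 7*i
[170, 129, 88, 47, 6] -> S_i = 170 + -41*i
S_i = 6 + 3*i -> [6, 9, 12, 15, 18]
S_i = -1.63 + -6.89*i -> [-1.63, -8.52, -15.41, -22.3, -29.19]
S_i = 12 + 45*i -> [12, 57, 102, 147, 192]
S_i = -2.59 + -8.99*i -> [-2.59, -11.58, -20.57, -29.56, -38.55]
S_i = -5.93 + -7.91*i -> [-5.93, -13.84, -21.75, -29.66, -37.57]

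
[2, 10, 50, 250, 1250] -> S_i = 2*5^i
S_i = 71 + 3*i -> [71, 74, 77, 80, 83]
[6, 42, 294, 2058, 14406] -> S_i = 6*7^i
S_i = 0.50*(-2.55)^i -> [0.5, -1.27, 3.25, -8.29, 21.14]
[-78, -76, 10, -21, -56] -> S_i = Random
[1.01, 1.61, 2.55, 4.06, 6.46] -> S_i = 1.01*1.59^i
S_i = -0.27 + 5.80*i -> [-0.27, 5.53, 11.33, 17.13, 22.93]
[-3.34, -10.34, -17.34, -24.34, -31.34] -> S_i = -3.34 + -7.00*i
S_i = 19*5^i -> [19, 95, 475, 2375, 11875]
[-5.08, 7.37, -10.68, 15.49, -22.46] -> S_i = -5.08*(-1.45)^i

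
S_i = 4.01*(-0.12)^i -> [4.01, -0.48, 0.06, -0.01, 0.0]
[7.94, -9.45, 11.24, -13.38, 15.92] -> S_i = 7.94*(-1.19)^i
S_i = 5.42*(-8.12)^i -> [5.42, -44.01, 357.36, -2901.8, 23562.61]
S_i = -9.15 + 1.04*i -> [-9.15, -8.11, -7.07, -6.03, -4.99]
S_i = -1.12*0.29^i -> [-1.12, -0.32, -0.09, -0.03, -0.01]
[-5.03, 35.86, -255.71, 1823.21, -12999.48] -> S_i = -5.03*(-7.13)^i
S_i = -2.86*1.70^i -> [-2.86, -4.86, -8.27, -14.05, -23.89]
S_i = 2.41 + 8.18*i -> [2.41, 10.59, 18.77, 26.95, 35.13]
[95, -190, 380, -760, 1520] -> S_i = 95*-2^i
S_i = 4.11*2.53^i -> [4.11, 10.4, 26.31, 66.56, 168.39]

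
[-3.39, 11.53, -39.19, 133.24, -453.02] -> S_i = -3.39*(-3.40)^i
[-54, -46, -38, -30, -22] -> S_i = -54 + 8*i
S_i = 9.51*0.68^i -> [9.51, 6.47, 4.4, 2.99, 2.03]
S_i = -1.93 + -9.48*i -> [-1.93, -11.41, -20.89, -30.37, -39.85]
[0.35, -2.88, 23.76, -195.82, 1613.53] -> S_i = 0.35*(-8.24)^i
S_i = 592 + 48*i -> [592, 640, 688, 736, 784]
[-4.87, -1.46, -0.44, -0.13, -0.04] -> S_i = -4.87*0.30^i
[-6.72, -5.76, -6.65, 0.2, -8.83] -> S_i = Random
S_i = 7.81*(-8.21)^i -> [7.81, -64.12, 526.43, -4321.96, 35483.27]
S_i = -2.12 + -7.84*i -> [-2.12, -9.96, -17.8, -25.64, -33.48]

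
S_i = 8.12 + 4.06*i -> [8.12, 12.18, 16.24, 20.3, 24.36]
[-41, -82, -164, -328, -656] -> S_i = -41*2^i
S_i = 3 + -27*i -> [3, -24, -51, -78, -105]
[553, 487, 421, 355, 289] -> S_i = 553 + -66*i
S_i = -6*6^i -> [-6, -36, -216, -1296, -7776]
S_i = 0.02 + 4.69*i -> [0.02, 4.71, 9.4, 14.09, 18.78]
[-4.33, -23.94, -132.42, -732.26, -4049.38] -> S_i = -4.33*5.53^i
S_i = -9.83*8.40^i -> [-9.83, -82.57, -693.6, -5826.28, -48940.75]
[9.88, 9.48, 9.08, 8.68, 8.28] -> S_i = 9.88 + -0.40*i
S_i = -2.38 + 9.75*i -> [-2.38, 7.37, 17.12, 26.87, 36.62]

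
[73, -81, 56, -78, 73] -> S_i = Random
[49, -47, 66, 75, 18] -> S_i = Random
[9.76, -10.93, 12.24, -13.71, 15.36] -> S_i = 9.76*(-1.12)^i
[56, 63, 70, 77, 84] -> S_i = 56 + 7*i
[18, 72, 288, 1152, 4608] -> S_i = 18*4^i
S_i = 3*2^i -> [3, 6, 12, 24, 48]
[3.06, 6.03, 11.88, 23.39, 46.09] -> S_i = 3.06*1.97^i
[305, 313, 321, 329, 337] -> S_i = 305 + 8*i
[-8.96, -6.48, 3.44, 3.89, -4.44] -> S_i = Random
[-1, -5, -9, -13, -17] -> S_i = -1 + -4*i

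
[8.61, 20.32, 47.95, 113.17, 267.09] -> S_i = 8.61*2.36^i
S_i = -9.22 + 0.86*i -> [-9.22, -8.36, -7.5, -6.64, -5.78]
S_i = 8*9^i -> [8, 72, 648, 5832, 52488]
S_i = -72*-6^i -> [-72, 432, -2592, 15552, -93312]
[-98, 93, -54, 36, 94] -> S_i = Random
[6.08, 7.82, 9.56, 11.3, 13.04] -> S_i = 6.08 + 1.74*i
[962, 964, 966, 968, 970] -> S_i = 962 + 2*i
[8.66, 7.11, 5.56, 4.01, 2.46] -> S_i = 8.66 + -1.55*i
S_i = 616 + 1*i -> [616, 617, 618, 619, 620]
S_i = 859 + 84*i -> [859, 943, 1027, 1111, 1195]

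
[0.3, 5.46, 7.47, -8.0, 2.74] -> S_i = Random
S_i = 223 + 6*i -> [223, 229, 235, 241, 247]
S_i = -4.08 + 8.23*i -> [-4.08, 4.15, 12.38, 20.61, 28.84]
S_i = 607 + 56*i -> [607, 663, 719, 775, 831]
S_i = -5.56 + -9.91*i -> [-5.56, -15.47, -25.38, -35.29, -45.2]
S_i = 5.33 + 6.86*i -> [5.33, 12.19, 19.05, 25.91, 32.77]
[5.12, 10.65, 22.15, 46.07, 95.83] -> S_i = 5.12*2.08^i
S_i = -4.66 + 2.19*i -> [-4.66, -2.47, -0.28, 1.91, 4.1]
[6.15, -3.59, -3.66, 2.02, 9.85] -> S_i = Random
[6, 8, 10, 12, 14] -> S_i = 6 + 2*i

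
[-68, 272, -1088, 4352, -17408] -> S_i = -68*-4^i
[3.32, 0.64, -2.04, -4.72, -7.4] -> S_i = 3.32 + -2.68*i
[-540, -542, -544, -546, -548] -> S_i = -540 + -2*i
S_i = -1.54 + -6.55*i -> [-1.54, -8.09, -14.64, -21.19, -27.74]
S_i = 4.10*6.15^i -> [4.1, 25.22, 155.07, 953.69, 5865.22]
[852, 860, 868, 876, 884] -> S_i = 852 + 8*i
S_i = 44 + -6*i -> [44, 38, 32, 26, 20]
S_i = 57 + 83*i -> [57, 140, 223, 306, 389]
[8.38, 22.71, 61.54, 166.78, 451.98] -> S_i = 8.38*2.71^i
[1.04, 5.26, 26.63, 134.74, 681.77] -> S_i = 1.04*5.06^i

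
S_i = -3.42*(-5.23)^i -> [-3.42, 17.89, -93.55, 489.25, -2558.78]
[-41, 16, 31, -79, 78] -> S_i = Random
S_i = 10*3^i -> [10, 30, 90, 270, 810]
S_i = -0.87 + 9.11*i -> [-0.87, 8.24, 17.35, 26.46, 35.57]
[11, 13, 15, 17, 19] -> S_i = 11 + 2*i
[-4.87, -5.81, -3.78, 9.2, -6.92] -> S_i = Random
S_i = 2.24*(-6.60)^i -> [2.24, -14.78, 97.57, -643.99, 4250.34]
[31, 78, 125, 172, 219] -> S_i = 31 + 47*i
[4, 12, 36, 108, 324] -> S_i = 4*3^i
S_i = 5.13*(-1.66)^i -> [5.13, -8.52, 14.14, -23.47, 38.95]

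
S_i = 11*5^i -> [11, 55, 275, 1375, 6875]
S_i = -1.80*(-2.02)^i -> [-1.8, 3.64, -7.34, 14.84, -29.97]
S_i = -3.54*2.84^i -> [-3.54, -10.05, -28.55, -81.09, -230.29]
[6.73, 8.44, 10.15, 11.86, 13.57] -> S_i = 6.73 + 1.71*i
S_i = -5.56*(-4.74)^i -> [-5.56, 26.35, -124.92, 592.12, -2806.65]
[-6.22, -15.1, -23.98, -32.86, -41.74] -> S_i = -6.22 + -8.88*i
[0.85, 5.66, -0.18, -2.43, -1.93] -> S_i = Random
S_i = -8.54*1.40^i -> [-8.54, -11.96, -16.74, -23.43, -32.81]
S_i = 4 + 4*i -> [4, 8, 12, 16, 20]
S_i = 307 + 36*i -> [307, 343, 379, 415, 451]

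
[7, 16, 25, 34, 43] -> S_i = 7 + 9*i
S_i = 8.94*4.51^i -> [8.94, 40.32, 181.84, 820.1, 3698.65]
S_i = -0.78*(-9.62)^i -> [-0.78, 7.5, -72.18, 694.42, -6680.28]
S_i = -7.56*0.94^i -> [-7.56, -7.11, -6.68, -6.28, -5.9]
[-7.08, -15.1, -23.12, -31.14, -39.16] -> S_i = -7.08 + -8.02*i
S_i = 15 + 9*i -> [15, 24, 33, 42, 51]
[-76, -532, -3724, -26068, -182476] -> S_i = -76*7^i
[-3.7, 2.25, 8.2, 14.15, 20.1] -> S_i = -3.70 + 5.95*i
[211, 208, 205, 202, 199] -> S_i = 211 + -3*i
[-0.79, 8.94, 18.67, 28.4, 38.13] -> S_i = -0.79 + 9.73*i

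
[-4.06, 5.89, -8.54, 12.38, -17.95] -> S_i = -4.06*(-1.45)^i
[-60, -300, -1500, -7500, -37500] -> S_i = -60*5^i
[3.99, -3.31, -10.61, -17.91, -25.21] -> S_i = 3.99 + -7.30*i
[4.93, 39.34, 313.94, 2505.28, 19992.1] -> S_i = 4.93*7.98^i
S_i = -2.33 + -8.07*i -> [-2.33, -10.4, -18.47, -26.54, -34.61]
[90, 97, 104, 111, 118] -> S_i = 90 + 7*i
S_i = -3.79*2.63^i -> [-3.79, -9.97, -26.22, -68.95, -181.33]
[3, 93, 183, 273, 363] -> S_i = 3 + 90*i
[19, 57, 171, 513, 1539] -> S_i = 19*3^i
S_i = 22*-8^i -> [22, -176, 1408, -11264, 90112]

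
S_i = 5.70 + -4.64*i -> [5.7, 1.06, -3.58, -8.22, -12.86]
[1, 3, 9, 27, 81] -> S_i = 1*3^i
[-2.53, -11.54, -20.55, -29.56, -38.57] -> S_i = -2.53 + -9.01*i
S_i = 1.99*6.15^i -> [1.99, 12.24, 75.27, 462.89, 2846.78]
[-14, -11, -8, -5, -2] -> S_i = -14 + 3*i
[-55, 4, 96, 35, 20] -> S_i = Random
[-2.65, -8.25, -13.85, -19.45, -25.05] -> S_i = -2.65 + -5.60*i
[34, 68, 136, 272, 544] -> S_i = 34*2^i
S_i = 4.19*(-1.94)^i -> [4.19, -8.13, 15.77, -30.59, 59.35]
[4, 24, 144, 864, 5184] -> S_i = 4*6^i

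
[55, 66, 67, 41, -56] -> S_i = Random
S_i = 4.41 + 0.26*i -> [4.41, 4.67, 4.93, 5.19, 5.45]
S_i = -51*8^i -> [-51, -408, -3264, -26112, -208896]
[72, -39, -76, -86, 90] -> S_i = Random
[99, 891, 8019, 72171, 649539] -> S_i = 99*9^i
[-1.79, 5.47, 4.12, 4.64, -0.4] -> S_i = Random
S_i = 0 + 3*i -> [0, 3, 6, 9, 12]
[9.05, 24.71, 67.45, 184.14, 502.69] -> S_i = 9.05*2.73^i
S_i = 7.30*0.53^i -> [7.3, 3.87, 2.05, 1.09, 0.58]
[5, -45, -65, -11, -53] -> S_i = Random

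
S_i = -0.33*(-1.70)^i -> [-0.33, 0.56, -0.95, 1.62, -2.76]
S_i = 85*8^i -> [85, 680, 5440, 43520, 348160]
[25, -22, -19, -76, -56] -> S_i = Random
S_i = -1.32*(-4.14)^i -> [-1.32, 5.46, -22.62, 93.66, -387.77]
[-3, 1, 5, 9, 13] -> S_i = -3 + 4*i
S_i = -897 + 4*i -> [-897, -893, -889, -885, -881]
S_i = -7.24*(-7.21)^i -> [-7.24, 52.2, -376.36, 2713.59, -19564.99]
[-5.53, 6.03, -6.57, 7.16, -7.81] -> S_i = -5.53*(-1.09)^i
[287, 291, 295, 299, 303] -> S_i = 287 + 4*i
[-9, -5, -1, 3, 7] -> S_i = -9 + 4*i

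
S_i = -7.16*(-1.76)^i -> [-7.16, 12.6, -22.18, 39.03, -68.7]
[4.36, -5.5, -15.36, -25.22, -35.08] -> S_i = 4.36 + -9.86*i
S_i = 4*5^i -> [4, 20, 100, 500, 2500]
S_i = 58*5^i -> [58, 290, 1450, 7250, 36250]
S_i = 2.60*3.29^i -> [2.6, 8.55, 28.14, 92.59, 304.62]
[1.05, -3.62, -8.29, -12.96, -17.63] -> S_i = 1.05 + -4.67*i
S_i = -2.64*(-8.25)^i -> [-2.64, 21.78, -179.68, 1482.4, -12229.81]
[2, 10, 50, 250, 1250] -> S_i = 2*5^i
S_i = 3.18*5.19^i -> [3.18, 16.5, 85.66, 444.56, 2307.26]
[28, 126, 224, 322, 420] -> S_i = 28 + 98*i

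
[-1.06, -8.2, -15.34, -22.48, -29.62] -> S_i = -1.06 + -7.14*i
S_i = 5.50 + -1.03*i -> [5.5, 4.47, 3.44, 2.41, 1.38]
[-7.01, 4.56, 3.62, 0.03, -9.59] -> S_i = Random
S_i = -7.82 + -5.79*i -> [-7.82, -13.61, -19.4, -25.19, -30.98]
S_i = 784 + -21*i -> [784, 763, 742, 721, 700]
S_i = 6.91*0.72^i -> [6.91, 4.98, 3.58, 2.58, 1.86]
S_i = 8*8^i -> [8, 64, 512, 4096, 32768]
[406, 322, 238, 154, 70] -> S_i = 406 + -84*i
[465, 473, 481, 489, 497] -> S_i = 465 + 8*i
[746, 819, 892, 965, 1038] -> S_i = 746 + 73*i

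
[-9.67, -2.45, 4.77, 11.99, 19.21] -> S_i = -9.67 + 7.22*i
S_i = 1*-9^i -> [1, -9, 81, -729, 6561]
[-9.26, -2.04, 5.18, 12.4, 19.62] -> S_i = -9.26 + 7.22*i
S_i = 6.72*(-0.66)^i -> [6.72, -4.44, 2.93, -1.93, 1.28]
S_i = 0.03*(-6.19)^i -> [0.03, -0.19, 1.15, -7.12, 44.04]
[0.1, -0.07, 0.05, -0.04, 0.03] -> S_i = 0.10*(-0.74)^i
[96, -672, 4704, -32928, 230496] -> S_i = 96*-7^i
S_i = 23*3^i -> [23, 69, 207, 621, 1863]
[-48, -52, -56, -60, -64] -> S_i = -48 + -4*i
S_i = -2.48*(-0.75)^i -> [-2.48, 1.86, -1.4, 1.05, -0.78]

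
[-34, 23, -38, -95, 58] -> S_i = Random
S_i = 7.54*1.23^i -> [7.54, 9.27, 11.41, 14.03, 17.26]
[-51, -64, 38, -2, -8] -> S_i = Random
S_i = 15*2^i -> [15, 30, 60, 120, 240]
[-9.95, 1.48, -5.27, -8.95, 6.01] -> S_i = Random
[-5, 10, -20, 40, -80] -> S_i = -5*-2^i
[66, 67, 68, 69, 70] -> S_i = 66 + 1*i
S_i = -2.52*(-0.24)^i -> [-2.52, 0.6, -0.15, 0.03, -0.01]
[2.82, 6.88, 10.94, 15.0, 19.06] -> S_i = 2.82 + 4.06*i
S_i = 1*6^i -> [1, 6, 36, 216, 1296]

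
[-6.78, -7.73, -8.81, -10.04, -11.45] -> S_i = -6.78*1.14^i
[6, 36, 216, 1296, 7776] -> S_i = 6*6^i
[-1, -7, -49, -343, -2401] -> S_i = -1*7^i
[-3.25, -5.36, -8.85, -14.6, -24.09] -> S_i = -3.25*1.65^i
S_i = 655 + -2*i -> [655, 653, 651, 649, 647]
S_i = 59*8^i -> [59, 472, 3776, 30208, 241664]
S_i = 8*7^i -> [8, 56, 392, 2744, 19208]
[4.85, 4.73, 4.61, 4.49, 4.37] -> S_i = 4.85 + -0.12*i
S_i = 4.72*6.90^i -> [4.72, 32.57, 224.72, 1550.56, 10698.88]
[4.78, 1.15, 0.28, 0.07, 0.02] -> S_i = 4.78*0.24^i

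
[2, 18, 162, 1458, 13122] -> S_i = 2*9^i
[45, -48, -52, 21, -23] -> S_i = Random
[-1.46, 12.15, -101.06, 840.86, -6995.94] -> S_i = -1.46*(-8.32)^i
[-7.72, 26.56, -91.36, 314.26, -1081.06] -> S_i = -7.72*(-3.44)^i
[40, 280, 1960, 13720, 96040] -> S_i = 40*7^i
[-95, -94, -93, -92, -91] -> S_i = -95 + 1*i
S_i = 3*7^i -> [3, 21, 147, 1029, 7203]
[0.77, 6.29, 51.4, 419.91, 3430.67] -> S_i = 0.77*8.17^i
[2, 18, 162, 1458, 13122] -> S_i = 2*9^i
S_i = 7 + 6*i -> [7, 13, 19, 25, 31]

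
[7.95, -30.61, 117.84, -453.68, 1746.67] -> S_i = 7.95*(-3.85)^i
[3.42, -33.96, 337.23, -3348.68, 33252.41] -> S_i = 3.42*(-9.93)^i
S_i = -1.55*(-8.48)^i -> [-1.55, 13.14, -111.46, 945.19, -8015.21]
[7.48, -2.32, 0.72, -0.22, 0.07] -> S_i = 7.48*(-0.31)^i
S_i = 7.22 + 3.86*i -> [7.22, 11.08, 14.94, 18.8, 22.66]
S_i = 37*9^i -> [37, 333, 2997, 26973, 242757]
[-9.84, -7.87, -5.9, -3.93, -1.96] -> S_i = -9.84 + 1.97*i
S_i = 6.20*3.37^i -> [6.2, 20.89, 70.41, 237.29, 799.67]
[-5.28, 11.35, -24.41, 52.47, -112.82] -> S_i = -5.28*(-2.15)^i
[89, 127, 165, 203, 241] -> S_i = 89 + 38*i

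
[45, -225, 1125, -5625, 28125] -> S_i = 45*-5^i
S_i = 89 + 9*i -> [89, 98, 107, 116, 125]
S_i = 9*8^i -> [9, 72, 576, 4608, 36864]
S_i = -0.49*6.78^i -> [-0.49, -3.32, -22.52, -152.72, -1035.42]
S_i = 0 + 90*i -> [0, 90, 180, 270, 360]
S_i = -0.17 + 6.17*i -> [-0.17, 6.0, 12.17, 18.34, 24.51]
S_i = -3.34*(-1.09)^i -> [-3.34, 3.64, -3.97, 4.33, -4.71]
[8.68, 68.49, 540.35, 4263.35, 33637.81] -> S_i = 8.68*7.89^i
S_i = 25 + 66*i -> [25, 91, 157, 223, 289]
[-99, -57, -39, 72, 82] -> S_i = Random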